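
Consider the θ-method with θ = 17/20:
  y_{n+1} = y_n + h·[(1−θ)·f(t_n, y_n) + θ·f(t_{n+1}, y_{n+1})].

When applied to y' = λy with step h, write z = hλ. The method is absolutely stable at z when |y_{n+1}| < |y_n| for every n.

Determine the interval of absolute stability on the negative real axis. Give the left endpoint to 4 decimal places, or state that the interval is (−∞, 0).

interval (−∞, 0).

With y'=λy (z=hλ):
  y_{n+1} = y_n + z·[3/20·y_n + 17/20·y_{n+1}] ⇒ (1 − 17/20z)y_{n+1} = (1 + 3/20z)y_n
  Hence R(z) = (1 + 3/20z)/(1 − 17/20z).

Boundary: |R(x)|=1, x<0.
x=-0.32: |R|=0.7484
x=-2: |R|=0.2593
x=-10: |R|=0.0526
x=-100: |R|=0.1628
θ=17/20≥1/2 ⇒ |1+3/20x|<|1−17/20x| ∀x<0 ⇒ interval (−∞,0).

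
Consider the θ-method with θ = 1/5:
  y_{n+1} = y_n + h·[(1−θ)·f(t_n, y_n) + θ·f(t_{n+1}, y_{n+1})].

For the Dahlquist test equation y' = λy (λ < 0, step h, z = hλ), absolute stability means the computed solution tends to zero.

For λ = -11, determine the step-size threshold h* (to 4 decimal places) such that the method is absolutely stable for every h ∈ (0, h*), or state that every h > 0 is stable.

(-3.3333,0); λ=-11 ⇒ h* = (10/3)/11 = 0.3030.

On y'=λy, z=hλ:
  y_{n+1} = y_n + z·[4/5·y_n + 1/5·y_{n+1}] ⇒ (1 − 1/5z)y_{n+1} = (1 + 4/5z)y_n
  Hence R(z) = (1 + 4/5z)/(1 − 1/5z).

Boundary: |R(x)|=1, x<0.
x=-0.51: |R|=0.5372
R=−1: 1+4/5x = −1+1/5x ⇒ -3/5x=2 ⇒ x=2/(-3/5)=-3.3333
Confirm numerically:
  x=-3.269: |R|=0.97666 <1
  x=-2.826: |R|=0.80552 <1
  x=-2.813: |R|=0.80020 <1
  x=-2.728: |R|=0.76501 <1
  x=-3.830: |R|=1.16874 >1
  x=-3.459: |R|=1.04457 >1
  x=-3.433: |R|=1.03546 >1
So |R|<1 on (-3.3333, 0).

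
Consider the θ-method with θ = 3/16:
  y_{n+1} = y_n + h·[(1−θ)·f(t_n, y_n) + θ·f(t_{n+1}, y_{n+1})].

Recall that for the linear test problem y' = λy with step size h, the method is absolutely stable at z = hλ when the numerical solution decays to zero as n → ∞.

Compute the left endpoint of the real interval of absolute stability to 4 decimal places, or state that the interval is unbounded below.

z* = -3.2000.

With y'=λy (z=hλ):
  y_{n+1} = y_n + z·[13/16·y_n + 3/16·y_{n+1}] ⇒ (1 − 3/16z)y_{n+1} = (1 + 13/16z)y_n
  R(z) = (1 + 13/16z)/(1 − 3/16z).

Solve |R(x)|<1 on ℝ⁻.
x=-0.56: |R|=0.4932
R=−1: 1+13/16x = −1+3/16x ⇒ -5/8x=2 ⇒ x=2/(-5/8)=-3.2000
Confirm numerically:
  x=-2.055: |R|=0.48342 <1
  x=-2.035: |R|=0.47297 <1
  x=-1.826: |R|=0.36028 <1
  x=-1.530: |R|=0.18893 <1
  x=-3.688: |R|=1.18031 >1
  x=-3.362: |R|=1.06210 >1
Interval (-3.2000, 0).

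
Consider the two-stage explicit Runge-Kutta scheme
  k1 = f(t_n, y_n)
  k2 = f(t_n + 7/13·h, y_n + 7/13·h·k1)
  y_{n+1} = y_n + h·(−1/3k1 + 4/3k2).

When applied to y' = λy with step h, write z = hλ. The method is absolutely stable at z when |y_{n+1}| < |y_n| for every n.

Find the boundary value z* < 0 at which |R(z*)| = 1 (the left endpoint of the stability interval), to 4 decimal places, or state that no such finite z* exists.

On y'=λy, z=hλ:
  k1=λy_n ⇒ h·k1=z·y_n;  k2=λ(1+7/13z)y_n ⇒ h·k2=z(1+7/13z)y_n
  y_{n+1}/y_n = 1 − 1/3z + 4/3z(1+7/13z) = 1 + z + 28/39z²
  R(z) = 1 + z + 28/39z².

Need |R(x)|<1, x<0.
x=-0.93: |R|=0.6910
R=1: x+28/39x²=0 ⇒ x=−39/28=-1.3929; min R=1−1/(4·28/39)=0.6518>−1
Confirm numerically:
  x=-1.136: |R|=0.79051 <1
  x=-0.865: |R|=0.67219 <1
  x=-0.755: |R|=0.65425 <1
  x=-1.721: |R|=1.40545 >1
  x=-1.701: |R|=1.37631 >1
So |R|<1 on (-1.3929, 0).

left endpoint -1.3929.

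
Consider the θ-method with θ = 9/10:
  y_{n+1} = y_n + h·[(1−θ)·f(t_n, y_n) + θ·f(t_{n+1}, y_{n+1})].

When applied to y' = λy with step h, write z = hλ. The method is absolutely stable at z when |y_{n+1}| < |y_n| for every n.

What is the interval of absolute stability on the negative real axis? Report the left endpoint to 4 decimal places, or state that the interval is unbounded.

Set f=λy, z=hλ:
  y_{n+1} = y_n + z·[1/10·y_n + 9/10·y_{n+1}] ⇒ (1 − 9/10z)y_{n+1} = (1 + 1/10z)y_n
  Hence R(z) = (1 + 1/10z)/(1 − 9/10z).

Boundary: |R(x)|=1, x<0.
x=-0.3: |R|=0.7638
x=-2: |R|=0.2857
x=-10: |R|=0.0000
x=-100: |R|=0.0989
θ=9/10≥1/2 ⇒ |1+1/10x|<|1−9/10x| ∀x<0 ⇒ unbounded interval.

interval (−∞, 0).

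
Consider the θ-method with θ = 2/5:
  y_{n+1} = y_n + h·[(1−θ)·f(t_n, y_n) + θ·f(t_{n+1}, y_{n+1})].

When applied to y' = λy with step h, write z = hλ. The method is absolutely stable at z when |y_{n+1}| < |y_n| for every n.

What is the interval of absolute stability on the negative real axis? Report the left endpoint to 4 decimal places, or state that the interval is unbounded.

On y'=λy, z=hλ:
  y_{n+1} = y_n + z·[3/5·y_n + 2/5·y_{n+1}] ⇒ (1 − 2/5z)y_{n+1} = (1 + 3/5z)y_n
  R(z) = (1 + 3/5z)/(1 − 2/5z).

Need |R(x)|<1, x<0.
x=-1.7: |R|=0.0119
R=−1: 1+3/5x = −1+2/5x ⇒ -1/5x=2 ⇒ x=2/(-1/5)=-10.0000
Confirm numerically:
  x=-8.353: |R|=0.92412 <1
  x=-5.247: |R|=0.69324 <1
  x=-4.670: |R|=0.62831 <1
  x=-4.639: |R|=0.62453 <1
  x=-10.388: |R|=1.01505 >1
  x=-10.332: |R|=1.01294 >1
  x=-10.328: |R|=1.01278 >1
Stable set (-10.0000, 0).

(-10.0000, 0).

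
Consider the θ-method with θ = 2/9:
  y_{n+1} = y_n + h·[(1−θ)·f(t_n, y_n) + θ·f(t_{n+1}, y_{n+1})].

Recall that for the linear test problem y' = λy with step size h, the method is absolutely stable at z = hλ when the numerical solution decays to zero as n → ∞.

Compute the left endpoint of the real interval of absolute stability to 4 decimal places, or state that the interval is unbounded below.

left endpoint -3.6000.

With y'=λy (z=hλ):
  y_{n+1} = y_n + z·[7/9·y_n + 2/9·y_{n+1}] ⇒ (1 − 2/9z)y_{n+1} = (1 + 7/9z)y_n
  R(z) = (1 + 7/9z)/(1 − 2/9z).

Need |R(x)|<1, x<0.
x=-0.93: |R|=0.2293
R=−1: 1+7/9x = −1+2/9x ⇒ -5/9x=2 ⇒ x=2/(-5/9)=-3.6000
Confirm numerically:
  x=-3.492: |R|=0.96622 <1
  x=-2.119: |R|=0.44063 <1
  x=-1.562: |R|=0.15952 <1
  x=-1.485: |R|=0.11654 <1
  x=-4.005: |R|=1.11905 >1
  x=-3.941: |R|=1.10100 >1
So |R|<1 on (-3.6000, 0).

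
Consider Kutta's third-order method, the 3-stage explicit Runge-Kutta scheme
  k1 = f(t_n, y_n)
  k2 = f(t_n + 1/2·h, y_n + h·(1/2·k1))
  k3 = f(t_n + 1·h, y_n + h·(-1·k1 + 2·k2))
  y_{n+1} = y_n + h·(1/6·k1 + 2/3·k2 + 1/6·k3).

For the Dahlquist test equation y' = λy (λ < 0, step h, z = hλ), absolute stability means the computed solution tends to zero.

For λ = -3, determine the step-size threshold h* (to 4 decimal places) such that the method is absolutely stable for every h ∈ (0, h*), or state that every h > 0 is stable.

On y'=λy, z=hλ:
  order 3, 3-stage ⇒ R(z)=1+z+z^2/2+z^3/6
  (e.g. R(-1.5)=0.06250, |R|=0.06250)

Find x<0 with |R(x)|<1.
x=-1.5: |R|=0.0625
|R(-2.69)|=1.3161 |R(-2.53)|=1.0286 |R(-2.28)|=0.6562
Bisect:
  x_lo=-2.9017 |R|=1.7638  x_hi=-0.2753 |R|=0.7592
  mid=-1.58848 |R|=0.00513 →hi
  mid=-2.24509 |R|=0.61091 →hi
  mid=-2.57340 |R|=1.10255 →lo
  mid=-2.40925 |R|=0.83774 →hi
  mid=-2.49132 |R|=0.96512 →hi
  mid=-2.53236 |R|=1.03254 →lo
  mid=-2.51184 |R|=0.99851 →hi
  mid=-2.52210 |R|=1.01545 →lo
  mid=-2.51697 |R|=1.00696 →lo
  ...
  [-2.51280,-2.51264] ⇒ x*=-2.5127
Interval (-2.5127, 0).

(-2.5127,0); λ=-3 ⇒ h* = 0.8376.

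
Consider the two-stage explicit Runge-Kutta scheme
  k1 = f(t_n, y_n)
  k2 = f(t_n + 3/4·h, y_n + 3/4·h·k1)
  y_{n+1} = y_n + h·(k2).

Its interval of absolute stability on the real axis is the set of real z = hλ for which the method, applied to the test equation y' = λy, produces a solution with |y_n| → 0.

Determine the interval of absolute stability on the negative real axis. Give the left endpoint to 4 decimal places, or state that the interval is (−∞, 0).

On y'=λy, z=hλ:
  k1=λy_n ⇒ h·k1=z·y_n;  k2=λ(1+3/4z)y_n ⇒ h·k2=z(1+3/4z)y_n
  y_{n+1}/y_n = 1 + z(1+3/4z) = 1 + z + 3/4z²
  Hence R(z) = 1 + z + 3/4z².

Solve |R(x)|<1 on ℝ⁻.
x=-1.56: |R|=1.2652
R=1: x+3/4x²=0 ⇒ x=−4/3=-1.3333; min R=1−1/(4·3/4)=0.6667>−1
Confirm numerically:
  x=-1.018: |R|=0.75924 <1
  x=-0.752: |R|=0.67213 <1
  x=-0.737: |R|=0.67038 <1
  x=-0.540: |R|=0.67870 <1
  x=-1.651: |R|=1.39335 >1
  x=-1.485: |R|=1.16892 >1
  x=-1.481: |R|=1.16402 >1
So |R|<1 on (-1.3333, 0).

(-1.3333, 0).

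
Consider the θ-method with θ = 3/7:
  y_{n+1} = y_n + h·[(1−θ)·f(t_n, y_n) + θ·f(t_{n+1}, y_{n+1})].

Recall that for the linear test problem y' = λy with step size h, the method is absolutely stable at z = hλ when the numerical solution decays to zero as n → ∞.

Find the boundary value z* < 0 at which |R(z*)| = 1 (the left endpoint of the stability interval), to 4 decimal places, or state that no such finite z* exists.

z* = -14.0000.

Test eqn y'=λy, z=hλ:
  y_{n+1} = y_n + z·[4/7·y_n + 3/7·y_{n+1}] ⇒ (1 − 3/7z)y_{n+1} = (1 + 4/7z)y_n
  so R(z) = (1 + 4/7z)/(1 − 3/7z).

Boundary: |R(x)|=1, x<0.
x=-0.31: |R|=0.7264
R=−1: 1+4/7x = −1+3/7x ⇒ -1/7x=2 ⇒ x=2/(-1/7)=-14.0000
Confirm numerically:
  x=-11.729: |R|=0.94617 <1
  x=-11.429: |R|=0.93773 <1
  x=-9.340: |R|=0.86693 <1
  x=-8.424: |R|=0.82722 <1
  x=-14.481: |R|=1.00954 >1
  x=-14.418: |R|=1.00832 >1
So |R|<1 on (-14.0000, 0).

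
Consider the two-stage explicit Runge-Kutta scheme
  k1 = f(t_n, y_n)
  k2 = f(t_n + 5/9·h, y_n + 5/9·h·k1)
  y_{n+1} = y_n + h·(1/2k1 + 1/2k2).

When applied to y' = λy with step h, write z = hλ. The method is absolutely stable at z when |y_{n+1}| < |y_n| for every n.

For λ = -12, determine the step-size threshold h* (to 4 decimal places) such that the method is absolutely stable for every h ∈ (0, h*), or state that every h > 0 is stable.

(-3.6000,0); λ=-12 ⇒ h* = (18/5)/12 = 0.3000.

Set f=λy, z=hλ:
  k1=λy_n ⇒ h·k1=z·y_n;  k2=λ(1+5/9z)y_n ⇒ h·k2=z(1+5/9z)y_n
  y_{n+1}/y_n = 1 + 1/2z + 1/2z(1+5/9z) = 1 + z + 5/18z²
  R(z) = 1 + z + 5/18z².

Boundary: |R(x)|=1, x<0.
x=-0.3: |R|=0.7250
R=1: x+5/18x²=0 ⇒ x=−18/5=-3.6000; min R=1−1/(4·5/18)=0.1000>−1
Confirm numerically:
  x=-2.301: |R|=0.16972 <1
  x=-2.191: |R|=0.14247 <1
  x=-1.741: |R|=0.10097 <1
  x=-3.980: |R|=1.42011 >1
  x=-3.873: |R|=1.29370 >1
So |R|<1 on (-3.6000, 0).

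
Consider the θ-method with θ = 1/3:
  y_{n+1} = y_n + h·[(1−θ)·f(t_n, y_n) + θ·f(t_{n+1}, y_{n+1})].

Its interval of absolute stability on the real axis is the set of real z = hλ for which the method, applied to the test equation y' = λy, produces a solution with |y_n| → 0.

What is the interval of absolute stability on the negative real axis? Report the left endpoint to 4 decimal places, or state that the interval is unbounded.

z∈(-6.0000,0).

On y'=λy, z=hλ:
  y_{n+1} = y_n + z·[2/3·y_n + 1/3·y_{n+1}] ⇒ (1 − 1/3z)y_{n+1} = (1 + 2/3z)y_n
  so R(z) = (1 + 2/3z)/(1 − 1/3z).

Boundary: |R(x)|=1, x<0.
x=-0.61: |R|=0.4931
R=−1: 1+2/3x = −1+1/3x ⇒ -1/3x=2 ⇒ x=2/(-1/3)=-6.0000
Confirm numerically:
  x=-2.942: |R|=0.48536 <1
  x=-2.714: |R|=0.42492 <1
  x=-2.534: |R|=0.37369 <1
  x=-6.196: |R|=1.02131 >1
  x=-6.113: |R|=1.01240 >1
  x=-6.029: |R|=1.00321 >1
Stable set (-6.0000, 0).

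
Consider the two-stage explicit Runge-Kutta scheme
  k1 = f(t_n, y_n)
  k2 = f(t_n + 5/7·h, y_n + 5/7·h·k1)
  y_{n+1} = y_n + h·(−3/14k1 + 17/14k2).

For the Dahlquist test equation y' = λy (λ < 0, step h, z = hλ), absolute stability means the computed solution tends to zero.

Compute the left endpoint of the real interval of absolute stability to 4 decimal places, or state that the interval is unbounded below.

With y'=λy (z=hλ):
  k1=λy_n ⇒ h·k1=z·y_n;  k2=λ(1+5/7z)y_n ⇒ h·k2=z(1+5/7z)y_n
  y_{n+1}/y_n = 1 − 3/14z + 17/14z(1+5/7z) = 1 + z + 85/98z²
  Hence R(z) = 1 + z + 85/98z².

Solve |R(x)|<1 on ℝ⁻.
x=-1.56: |R|=1.5508
R=1: x+85/98x²=0 ⇒ x=−98/85=-1.1529; min R=1−1/(4·85/98)=0.7118>−1
Confirm numerically:
  x=-1.090: |R|=0.94049 <1
  x=-1.065: |R|=0.91877 <1
  x=-1.057: |R|=0.91204 <1
  x=-0.682: |R|=0.72142 <1
  x=-1.655: |R|=1.72068 >1
  x=-1.266: |R|=1.12415 >1
Interval (-1.1529, 0).

left endpoint -1.1529.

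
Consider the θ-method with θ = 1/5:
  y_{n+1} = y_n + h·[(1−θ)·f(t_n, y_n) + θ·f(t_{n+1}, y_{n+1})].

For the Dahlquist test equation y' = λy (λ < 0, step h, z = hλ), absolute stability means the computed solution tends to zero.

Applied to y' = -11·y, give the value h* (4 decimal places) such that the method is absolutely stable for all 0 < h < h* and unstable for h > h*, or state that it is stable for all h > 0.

(-3.3333,0); λ=-11 ⇒ h* = (10/3)/11 = 0.3030.

On y'=λy, z=hλ:
  y_{n+1} = y_n + z·[4/5·y_n + 1/5·y_{n+1}] ⇒ (1 − 1/5z)y_{n+1} = (1 + 4/5z)y_n
  so R(z) = (1 + 4/5z)/(1 − 1/5z).

Find x<0 with |R(x)|<1.
x=-1.14: |R|=0.0717
R=−1: 1+4/5x = −1+1/5x ⇒ -3/5x=2 ⇒ x=2/(-3/5)=-3.3333
Confirm numerically:
  x=-2.172: |R|=0.51422 <1
  x=-2.126: |R|=0.49172 <1
  x=-1.989: |R|=0.42295 <1
  x=-1.636: |R|=0.23267 <1
  x=-3.490: |R|=1.05536 >1
  x=-3.448: |R|=1.04072 >1
Interval (-3.3333, 0).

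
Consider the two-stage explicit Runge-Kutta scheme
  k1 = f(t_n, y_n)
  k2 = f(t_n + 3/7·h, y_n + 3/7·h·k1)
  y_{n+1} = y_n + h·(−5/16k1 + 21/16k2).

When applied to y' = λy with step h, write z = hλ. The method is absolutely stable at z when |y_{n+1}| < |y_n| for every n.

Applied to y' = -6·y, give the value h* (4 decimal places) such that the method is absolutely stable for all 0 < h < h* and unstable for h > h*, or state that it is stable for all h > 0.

With y'=λy (z=hλ):
  k1=λy_n ⇒ h·k1=z·y_n;  k2=λ(1+3/7z)y_n ⇒ h·k2=z(1+3/7z)y_n
  y_{n+1}/y_n = 1 − 5/16z + 21/16z(1+3/7z) = 1 + z + 9/16z²
  R(z) = 1 + z + 9/16z².

Solve |R(x)|<1 on ℝ⁻.
x=-1.02: |R|=0.5652
R=1: x+9/16x²=0 ⇒ x=−16/9=-1.7778; min R=1−1/(4·9/16)=0.5556>−1
Confirm numerically:
  x=-1.630: |R|=0.86451 <1
  x=-1.405: |R|=0.70539 <1
  x=-0.997: |R|=0.56213 <1
  x=-0.996: |R|=0.56201 <1
  x=-2.113: |R|=1.39843 >1
  x=-1.911: |R|=1.14321 >1
  x=-1.902: |R|=1.13290 >1
Stable set (-1.7778, 0).

(-1.7778,0); λ=-6 ⇒ h* = (16/9)/6 = 0.2963.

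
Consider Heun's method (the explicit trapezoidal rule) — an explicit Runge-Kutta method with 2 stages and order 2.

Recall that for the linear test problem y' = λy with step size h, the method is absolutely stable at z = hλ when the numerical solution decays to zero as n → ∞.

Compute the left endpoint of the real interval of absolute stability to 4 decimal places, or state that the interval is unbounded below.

Test eqn y'=λy, z=hλ:
  order 2, 2-stage ⇒ R(z)=1+z+z^2/2
  (e.g. R(-0.79)=0.52205, |R|=0.52205)

Need |R(x)|<1, x<0.
x=-0.79: |R|=0.5221
|R(-2.4)|=1.4800 |R(-1.36)|=0.5648 |R(-0.63)|=0.5684
Bisect:
  x_lo=-2.3986 |R|=1.4781  x_hi=-0.1648 |R|=0.8488
  mid=-1.28171 |R|=0.53968 →hi
  mid=-1.84017 |R|=0.85294 →hi
  mid=-2.11940 |R|=1.12653 →lo
  mid=-1.97979 |R|=0.97999 →hi
  mid=-2.04959 |R|=1.05082 →lo
  mid=-2.01469 |R|=1.01480 →lo
  mid=-1.99724 |R|=0.99724 →hi
  mid=-2.00596 |R|=1.00598 →lo
  mid=-2.00160 |R|=1.00160 →lo
  ...
  [-2.00010,-1.99996] ⇒ x*=-2.0000
So |R|<1 on (-2.0000, 0).

left endpoint -2.0000.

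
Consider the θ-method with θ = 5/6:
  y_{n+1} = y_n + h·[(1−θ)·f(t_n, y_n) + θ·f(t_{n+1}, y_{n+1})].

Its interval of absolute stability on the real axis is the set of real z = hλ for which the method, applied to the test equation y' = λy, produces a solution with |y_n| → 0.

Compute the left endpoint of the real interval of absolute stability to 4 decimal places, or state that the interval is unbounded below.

interval (−∞, 0).

On y'=λy, z=hλ:
  y_{n+1} = y_n + z·[1/6·y_n + 5/6·y_{n+1}] ⇒ (1 − 5/6z)y_{n+1} = (1 + 1/6z)y_n
  so R(z) = (1 + 1/6z)/(1 − 5/6z).

Boundary: |R(x)|=1, x<0.
x=-1.09: |R|=0.4288
x=-2: |R|=0.2500
x=-10: |R|=0.0714
x=-100: |R|=0.1858
θ=5/6≥1/2 ⇒ |1+1/6x|<|1−5/6x| ∀x<0 ⇒ stable on all of ℝ⁻.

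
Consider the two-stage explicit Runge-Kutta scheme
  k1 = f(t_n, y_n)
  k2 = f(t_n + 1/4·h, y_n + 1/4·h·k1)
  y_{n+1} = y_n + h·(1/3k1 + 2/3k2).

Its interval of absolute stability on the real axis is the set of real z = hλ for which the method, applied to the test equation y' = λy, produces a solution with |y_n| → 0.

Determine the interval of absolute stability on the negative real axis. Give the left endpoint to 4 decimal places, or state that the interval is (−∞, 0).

(-6.0000, 0).

On y'=λy, z=hλ:
  k1=λy_n ⇒ h·k1=z·y_n;  k2=λ(1+1/4z)y_n ⇒ h·k2=z(1+1/4z)y_n
  y_{n+1}/y_n = 1 + 1/3z + 2/3z(1+1/4z) = 1 + z + 1/6z²
  so R(z) = 1 + z + 1/6z².

Solve |R(x)|<1 on ℝ⁻.
x=-0.52: |R|=0.5251
R=1: x+1/6x²=0 ⇒ x=−6=-6.0000; min R=1−1/(4·1/6)=-0.5000>−1
Confirm numerically:
  x=-5.813: |R|=0.81883 <1
  x=-4.747: |R|=0.00867 <1
  x=-3.674: |R|=0.42429 <1
  x=-3.591: |R|=0.44179 <1
  x=-6.494: |R|=1.53467 >1
  x=-6.462: |R|=1.49757 >1
  x=-6.114: |R|=1.11617 >1
So |R|<1 on (-6.0000, 0).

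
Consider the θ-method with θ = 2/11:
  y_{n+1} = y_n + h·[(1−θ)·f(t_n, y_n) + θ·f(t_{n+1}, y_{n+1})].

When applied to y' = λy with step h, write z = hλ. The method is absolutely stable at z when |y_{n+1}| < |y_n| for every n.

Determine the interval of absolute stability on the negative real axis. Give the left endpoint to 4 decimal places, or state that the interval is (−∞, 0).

Set f=λy, z=hλ:
  y_{n+1} = y_n + z·[9/11·y_n + 2/11·y_{n+1}] ⇒ (1 − 2/11z)y_{n+1} = (1 + 9/11z)y_n
  R(z) = (1 + 9/11z)/(1 − 2/11z).

Find x<0 with |R(x)|<1.
x=-1.03: |R|=0.1325
R=−1: 1+9/11x = −1+2/11x ⇒ -7/11x=2 ⇒ x=2/(-7/11)=-3.1429
Confirm numerically:
  x=-3.120: |R|=0.99072 <1
  x=-2.973: |R|=0.92984 <1
  x=-2.152: |R|=0.54679 <1
  x=-1.950: |R|=0.43960 <1
  x=-3.648: |R|=1.19327 >1
  x=-3.329: |R|=1.07379 >1
  x=-3.316: |R|=1.06874 >1
So |R|<1 on (-3.1429, 0).

(-3.1429, 0).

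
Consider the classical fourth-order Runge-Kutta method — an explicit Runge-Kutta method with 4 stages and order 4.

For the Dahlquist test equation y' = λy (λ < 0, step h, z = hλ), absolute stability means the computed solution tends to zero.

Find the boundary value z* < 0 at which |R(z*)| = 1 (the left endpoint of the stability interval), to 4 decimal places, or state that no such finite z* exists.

left endpoint -2.7853.

On y'=λy, z=hλ:
  order 4, 4-stage ⇒ R(z)=1+z+z^2/2+z^3/6+z^4/24
  (e.g. R(-1.68)=0.27284, |R|=0.27284)

Find x<0 with |R(x)|<1.
x=-1.68: |R|=0.2728
|R(-2.76)|=0.9625 |R(-2.31)|=0.4901 |R(-0.73)|=0.4834
Bisect:
  x_lo=-3.3778 |R|=2.3278  x_hi=-0.3138 |R|=0.7307
  mid=-1.84580 |R|=0.29323 →hi
  mid=-2.61179 |R|=0.76841 →hi
  mid=-2.99479 |R|=1.36461 →lo
  mid=-2.80329 |R|=1.02747 →lo
  mid=-2.70754 |R|=0.88896 →hi
  mid=-2.75541 |R|=0.95588 →hi
  mid=-2.77935 |R|=0.99108 →hi
  ...
  [-2.78534,-2.78515] ⇒ x*=-2.7853
Interval (-2.7853, 0).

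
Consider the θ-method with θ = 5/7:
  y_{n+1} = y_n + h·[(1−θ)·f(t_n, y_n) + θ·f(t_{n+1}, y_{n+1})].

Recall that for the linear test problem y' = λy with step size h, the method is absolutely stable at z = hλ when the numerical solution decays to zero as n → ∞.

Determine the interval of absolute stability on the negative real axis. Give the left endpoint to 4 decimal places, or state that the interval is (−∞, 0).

unbounded; (−∞, 0).

With y'=λy (z=hλ):
  y_{n+1} = y_n + z·[2/7·y_n + 5/7·y_{n+1}] ⇒ (1 − 5/7z)y_{n+1} = (1 + 2/7z)y_n
  so R(z) = (1 + 2/7z)/(1 − 5/7z).

Solve |R(x)|<1 on ℝ⁻.
x=-0.48: |R|=0.6426
x=-2: |R|=0.1765
x=-10: |R|=0.2281
x=-100: |R|=0.3807
θ=5/7≥1/2 ⇒ |1+2/7x|<|1−5/7x| ∀x<0 ⇒ unbounded interval.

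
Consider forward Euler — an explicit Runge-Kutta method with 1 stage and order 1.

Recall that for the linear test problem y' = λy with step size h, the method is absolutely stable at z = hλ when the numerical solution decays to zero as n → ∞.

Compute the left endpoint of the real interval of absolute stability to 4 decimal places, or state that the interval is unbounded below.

left endpoint -2.0000.

Set f=λy, z=hλ:
  order 1, 1-stage ⇒ R(z)=1+z
  (e.g. R(-0.9)=0.10000, |R|=0.10000)

Find x<0 with |R(x)|<1.
x=-0.9: |R|=0.1000
|R(-1.27)|=0.2700 |R(-0.91)|=0.0900 |R(-0.77)|=0.2300
Bisect:
  x_lo=-2.8103 |R|=1.8103  x_hi=-0.2033 |R|=0.7967
  mid=-1.50680 |R|=0.50680 →hi
  mid=-2.15855 |R|=1.15855 →lo
  mid=-1.83267 |R|=0.83267 →hi
  mid=-1.99561 |R|=0.99561 →hi
  mid=-2.07708 |R|=1.07708 →lo
  mid=-2.03635 |R|=1.03635 →lo
  mid=-2.01598 |R|=1.01598 →lo
  mid=-2.00580 |R|=1.00580 →lo
  ...
  [-2.00007,-1.99991] ⇒ x*=-2.0000
Stable set (-2.0000, 0).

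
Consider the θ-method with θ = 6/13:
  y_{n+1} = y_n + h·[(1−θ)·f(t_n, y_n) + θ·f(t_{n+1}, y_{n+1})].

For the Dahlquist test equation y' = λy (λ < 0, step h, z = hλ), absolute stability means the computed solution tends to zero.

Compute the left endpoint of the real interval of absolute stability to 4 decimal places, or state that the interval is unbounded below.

Set f=λy, z=hλ:
  y_{n+1} = y_n + z·[7/13·y_n + 6/13·y_{n+1}] ⇒ (1 − 6/13z)y_{n+1} = (1 + 7/13z)y_n
  so R(z) = (1 + 7/13z)/(1 − 6/13z).

Solve |R(x)|<1 on ℝ⁻.
x=-1.78: |R|=0.0228
R=−1: 1+7/13x = −1+6/13x ⇒ -1/13x=2 ⇒ x=2/(-1/13)=-26.0000
Confirm numerically:
  x=-18.145: |R|=0.93555 <1
  x=-15.290: |R|=0.89775 <1
  x=-14.455: |R|=0.88424 <1
  x=-26.481: |R|=1.00280 >1
  x=-26.131: |R|=1.00077 >1
Interval (-26.0000, 0).

left endpoint -26.0000.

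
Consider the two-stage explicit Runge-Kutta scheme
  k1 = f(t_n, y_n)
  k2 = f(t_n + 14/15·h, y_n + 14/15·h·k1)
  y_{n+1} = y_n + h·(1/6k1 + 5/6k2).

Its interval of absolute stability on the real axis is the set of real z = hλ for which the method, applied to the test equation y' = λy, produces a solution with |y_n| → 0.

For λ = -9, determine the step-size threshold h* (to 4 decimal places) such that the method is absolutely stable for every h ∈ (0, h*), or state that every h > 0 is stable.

With y'=λy (z=hλ):
  k1=λy_n ⇒ h·k1=z·y_n;  k2=λ(1+14/15z)y_n ⇒ h·k2=z(1+14/15z)y_n
  y_{n+1}/y_n = 1 + 1/6z + 5/6z(1+14/15z) = 1 + z + 7/9z²
  Hence R(z) = 1 + z + 7/9z².

Boundary: |R(x)|=1, x<0.
x=-1.74: |R|=1.6148
R=1: x+7/9x²=0 ⇒ x=−9/7=-1.2857; min R=1−1/(4·7/9)=0.6786>−1
Confirm numerically:
  x=-1.251: |R|=0.96622 <1
  x=-1.146: |R|=0.87547 <1
  x=-0.831: |R|=0.70610 <1
  x=-1.660: |R|=1.48324 >1
  x=-1.540: |R|=1.30458 >1
  x=-1.505: |R|=1.25669 >1
So |R|<1 on (-1.2857, 0).

(-1.2857,0); λ=-9 ⇒ h* = (9/7)/9 = 0.1429.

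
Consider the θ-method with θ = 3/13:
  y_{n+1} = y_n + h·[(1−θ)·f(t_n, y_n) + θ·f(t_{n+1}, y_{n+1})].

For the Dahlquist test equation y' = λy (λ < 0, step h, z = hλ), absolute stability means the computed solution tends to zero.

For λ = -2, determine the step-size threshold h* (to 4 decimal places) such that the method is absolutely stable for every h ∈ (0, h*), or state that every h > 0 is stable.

Test eqn y'=λy, z=hλ:
  y_{n+1} = y_n + z·[10/13·y_n + 3/13·y_{n+1}] ⇒ (1 − 3/13z)y_{n+1} = (1 + 10/13z)y_n
  Hence R(z) = (1 + 10/13z)/(1 − 3/13z).

Solve |R(x)|<1 on ℝ⁻.
x=-1.25: |R|=0.0299
R=−1: 1+10/13x = −1+3/13x ⇒ -7/13x=2 ⇒ x=2/(-7/13)=-3.7143
Confirm numerically:
  x=-3.162: |R|=0.82807 <1
  x=-3.023: |R|=0.78073 <1
  x=-2.668: |R|=0.65130 <1
  x=-4.303: |R|=1.15906 >1
  x=-3.829: |R|=1.03279 >1
  x=-3.740: |R|=1.00743 >1
Interval (-3.7143, 0).

(-3.7143,0); λ=-2 ⇒ h* = (26/7)/2 = 1.8571.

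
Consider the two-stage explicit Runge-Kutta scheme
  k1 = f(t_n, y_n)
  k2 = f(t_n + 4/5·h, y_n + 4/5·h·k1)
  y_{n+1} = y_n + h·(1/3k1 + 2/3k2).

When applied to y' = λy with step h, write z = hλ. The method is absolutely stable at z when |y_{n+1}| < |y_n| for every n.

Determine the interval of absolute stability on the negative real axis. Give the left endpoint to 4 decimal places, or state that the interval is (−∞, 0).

Test eqn y'=λy, z=hλ:
  k1=λy_n ⇒ h·k1=z·y_n;  k2=λ(1+4/5z)y_n ⇒ h·k2=z(1+4/5z)y_n
  y_{n+1}/y_n = 1 + 1/3z + 2/3z(1+4/5z) = 1 + z + 8/15z²
  Hence R(z) = 1 + z + 8/15z².

Boundary: |R(x)|=1, x<0.
x=-1.1: |R|=0.5453
R=1: x+8/15x²=0 ⇒ x=−15/8=-1.8750; min R=1−1/(4·8/15)=0.5312>−1
Confirm numerically:
  x=-1.814: |R|=0.94098 <1
  x=-1.234: |R|=0.57814 <1
  x=-1.008: |R|=0.53390 <1
  x=-1.957: |R|=1.08559 >1
  x=-1.912: |R|=1.03773 >1
So |R|<1 on (-1.8750, 0).

(-1.8750, 0).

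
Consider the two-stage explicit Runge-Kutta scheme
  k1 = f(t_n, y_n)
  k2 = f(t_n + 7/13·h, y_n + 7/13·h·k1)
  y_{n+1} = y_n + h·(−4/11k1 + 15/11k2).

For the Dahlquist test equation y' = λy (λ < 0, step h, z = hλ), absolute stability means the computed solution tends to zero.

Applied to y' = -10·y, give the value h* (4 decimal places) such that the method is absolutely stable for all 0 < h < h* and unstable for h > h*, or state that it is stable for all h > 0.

With y'=λy (z=hλ):
  k1=λy_n ⇒ h·k1=z·y_n;  k2=λ(1+7/13z)y_n ⇒ h·k2=z(1+7/13z)y_n
  y_{n+1}/y_n = 1 − 4/11z + 15/11z(1+7/13z) = 1 + z + 105/143z²
  ⇒ R(z) = 1 + z + 105/143z².

Solve |R(x)|<1 on ℝ⁻.
x=-0.94: |R|=0.7088
R=1: x+105/143x²=0 ⇒ x=−143/105=-1.3619; min R=1−1/(4·105/143)=0.6595>−1
Confirm numerically:
  x=-1.101: |R|=0.78908 <1
  x=-0.870: |R|=0.68577 <1
  x=-0.598: |R|=0.66458 <1
  x=-1.487: |R|=1.13659 >1
  x=-1.435: |R|=1.07702 >1
So |R|<1 on (-1.3619, 0).

(-1.3619,0); λ=-10 ⇒ h* = (143/105)/10 = 0.1362.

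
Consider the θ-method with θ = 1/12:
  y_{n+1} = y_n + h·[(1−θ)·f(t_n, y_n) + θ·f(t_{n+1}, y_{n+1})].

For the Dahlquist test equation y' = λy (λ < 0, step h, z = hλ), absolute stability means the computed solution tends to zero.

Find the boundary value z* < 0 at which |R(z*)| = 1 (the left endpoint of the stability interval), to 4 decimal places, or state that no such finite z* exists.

Test eqn y'=λy, z=hλ:
  y_{n+1} = y_n + z·[11/12·y_n + 1/12·y_{n+1}] ⇒ (1 − 1/12z)y_{n+1} = (1 + 11/12z)y_n
  Hence R(z) = (1 + 11/12z)/(1 − 1/12z).

Boundary: |R(x)|=1, x<0.
x=-0.31: |R|=0.6978
R=−1: 1+11/12x = −1+1/12x ⇒ -5/6x=2 ⇒ x=2/(-5/6)=-2.4000
Confirm numerically:
  x=-2.223: |R|=0.87555 <1
  x=-1.539: |R|=0.36406 <1
  x=-1.221: |R|=0.10824 <1
  x=-1.219: |R|=0.10659 <1
  x=-2.929: |R|=1.35434 >1
  x=-2.899: |R|=1.33492 >1
  x=-2.822: |R|=1.28471 >1
Interval (-2.4000, 0).

left endpoint -2.4000.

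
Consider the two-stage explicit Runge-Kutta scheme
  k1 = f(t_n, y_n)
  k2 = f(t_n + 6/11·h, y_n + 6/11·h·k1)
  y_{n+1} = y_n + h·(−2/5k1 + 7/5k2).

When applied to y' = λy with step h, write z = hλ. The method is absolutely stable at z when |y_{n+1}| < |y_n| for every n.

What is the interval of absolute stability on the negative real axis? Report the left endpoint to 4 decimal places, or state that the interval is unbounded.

Test eqn y'=λy, z=hλ:
  k1=λy_n ⇒ h·k1=z·y_n;  k2=λ(1+6/11z)y_n ⇒ h·k2=z(1+6/11z)y_n
  y_{n+1}/y_n = 1 − 2/5z + 7/5z(1+6/11z) = 1 + z + 42/55z²
  R(z) = 1 + z + 42/55z².

Need |R(x)|<1, x<0.
x=-1.24: |R|=0.9342
R=1: x+42/55x²=0 ⇒ x=−55/42=-1.3095; min R=1−1/(4·42/55)=0.6726>−1
Confirm numerically:
  x=-1.280: |R|=0.97114 <1
  x=-1.144: |R|=0.85540 <1
  x=-0.901: |R|=0.71892 <1
  x=-1.836: |R|=1.73814 >1
  x=-1.497: |R|=1.21432 >1
  x=-1.336: |R|=1.02701 >1
Interval (-1.3095, 0).

(-1.3095, 0).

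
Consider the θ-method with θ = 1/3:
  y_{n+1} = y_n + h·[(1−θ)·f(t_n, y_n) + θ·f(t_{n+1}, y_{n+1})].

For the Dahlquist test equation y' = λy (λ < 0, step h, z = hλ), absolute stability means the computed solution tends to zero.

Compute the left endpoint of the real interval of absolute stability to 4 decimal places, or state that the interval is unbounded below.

left endpoint -6.0000.

Test eqn y'=λy, z=hλ:
  y_{n+1} = y_n + z·[2/3·y_n + 1/3·y_{n+1}] ⇒ (1 − 1/3z)y_{n+1} = (1 + 2/3z)y_n
  ⇒ R(z) = (1 + 2/3z)/(1 − 1/3z).

Need |R(x)|<1, x<0.
x=-0.51: |R|=0.5641
R=−1: 1+2/3x = −1+1/3x ⇒ -1/3x=2 ⇒ x=2/(-1/3)=-6.0000
Confirm numerically:
  x=-3.534: |R|=0.62259 <1
  x=-3.424: |R|=0.59900 <1
  x=-2.791: |R|=0.44586 <1
  x=-6.571: |R|=1.05966 >1
  x=-6.141: |R|=1.01543 >1
Stable set (-6.0000, 0).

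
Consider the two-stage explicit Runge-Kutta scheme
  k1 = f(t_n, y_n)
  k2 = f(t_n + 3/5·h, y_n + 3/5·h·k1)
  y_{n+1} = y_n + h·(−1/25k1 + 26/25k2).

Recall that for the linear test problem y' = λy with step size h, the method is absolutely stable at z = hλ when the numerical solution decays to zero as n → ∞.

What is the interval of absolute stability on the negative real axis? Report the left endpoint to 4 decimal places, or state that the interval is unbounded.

Set f=λy, z=hλ:
  k1=λy_n ⇒ h·k1=z·y_n;  k2=λ(1+3/5z)y_n ⇒ h·k2=z(1+3/5z)y_n
  y_{n+1}/y_n = 1 − 1/25z + 26/25z(1+3/5z) = 1 + z + 78/125z²
  so R(z) = 1 + z + 78/125z².

Solve |R(x)|<1 on ℝ⁻.
x=-0.33: |R|=0.7380
R=1: x+78/125x²=0 ⇒ x=−125/78=-1.6026; min R=1−1/(4·78/125)=0.5994>−1
Confirm numerically:
  x=-1.370: |R|=0.80119 <1
  x=-1.365: |R|=0.79765 <1
  x=-1.081: |R|=0.64818 <1
  x=-0.697: |R|=0.60614 <1
  x=-1.911: |R|=1.36780 >1
  x=-1.866: |R|=1.30674 >1
  x=-1.856: |R|=1.29352 >1
Stable set (-1.6026, 0).

z∈(-1.6026,0).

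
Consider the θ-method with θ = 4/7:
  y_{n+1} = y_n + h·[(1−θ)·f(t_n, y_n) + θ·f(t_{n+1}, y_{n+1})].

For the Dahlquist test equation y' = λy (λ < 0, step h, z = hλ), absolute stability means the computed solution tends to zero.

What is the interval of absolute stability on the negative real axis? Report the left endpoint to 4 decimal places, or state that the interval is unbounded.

Test eqn y'=λy, z=hλ:
  y_{n+1} = y_n + z·[3/7·y_n + 4/7·y_{n+1}] ⇒ (1 − 4/7z)y_{n+1} = (1 + 3/7z)y_n
  Hence R(z) = (1 + 3/7z)/(1 − 4/7z).

Solve |R(x)|<1 on ℝ⁻.
x=-1.18: |R|=0.2952
x=-2: |R|=0.0667
x=-10: |R|=0.4894
x=-100: |R|=0.7199
θ=4/7≥1/2 ⇒ |1+3/7x|<|1−4/7x| ∀x<0 ⇒ unbounded interval.

(−∞, 0) — no finite endpoint.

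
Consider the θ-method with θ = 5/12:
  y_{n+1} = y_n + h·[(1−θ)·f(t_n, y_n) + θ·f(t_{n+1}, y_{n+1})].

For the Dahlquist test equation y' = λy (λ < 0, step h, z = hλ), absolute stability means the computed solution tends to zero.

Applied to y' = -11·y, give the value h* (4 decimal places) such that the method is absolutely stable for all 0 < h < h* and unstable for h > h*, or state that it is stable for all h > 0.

(-12.0000,0); λ=-11 ⇒ h* = (12)/11 = 1.0909.

Set f=λy, z=hλ:
  y_{n+1} = y_n + z·[7/12·y_n + 5/12·y_{n+1}] ⇒ (1 − 5/12z)y_{n+1} = (1 + 7/12z)y_n
  Hence R(z) = (1 + 7/12z)/(1 − 5/12z).

Solve |R(x)|<1 on ℝ⁻.
x=-1.72: |R|=0.0019
R=−1: 1+7/12x = −1+5/12x ⇒ -1/6x=2 ⇒ x=2/(-1/6)=-12.0000
Confirm numerically:
  x=-8.530: |R|=0.87301 <1
  x=-5.731: |R|=0.69160 <1
  x=-5.109: |R|=0.63292 <1
  x=-12.520: |R|=1.01394 >1
  x=-12.245: |R|=1.00669 >1
Interval (-12.0000, 0).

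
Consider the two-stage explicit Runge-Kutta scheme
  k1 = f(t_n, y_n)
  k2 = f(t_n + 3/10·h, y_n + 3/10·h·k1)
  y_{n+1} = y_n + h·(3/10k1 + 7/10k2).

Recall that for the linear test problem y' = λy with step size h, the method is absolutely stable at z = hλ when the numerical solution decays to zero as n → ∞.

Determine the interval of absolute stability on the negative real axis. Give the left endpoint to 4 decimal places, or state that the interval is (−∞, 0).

(-4.7619, 0).

Test eqn y'=λy, z=hλ:
  k1=λy_n ⇒ h·k1=z·y_n;  k2=λ(1+3/10z)y_n ⇒ h·k2=z(1+3/10z)y_n
  y_{n+1}/y_n = 1 + 3/10z + 7/10z(1+3/10z) = 1 + z + 21/100z²
  so R(z) = 1 + z + 21/100z².

Find x<0 with |R(x)|<1.
x=-1.6: |R|=0.0624
R=1: x+21/100x²=0 ⇒ x=−100/21=-4.7619; min R=1−1/(4·21/100)=-0.1905>−1
Confirm numerically:
  x=-4.312: |R|=0.59260 <1
  x=-3.788: |R|=0.22528 <1
  x=-3.764: |R|=0.21122 <1
  x=-5.170: |R|=1.44307 >1
  x=-5.028: |R|=1.28096 >1
  x=-5.023: |R|=1.27541 >1
Stable set (-4.7619, 0).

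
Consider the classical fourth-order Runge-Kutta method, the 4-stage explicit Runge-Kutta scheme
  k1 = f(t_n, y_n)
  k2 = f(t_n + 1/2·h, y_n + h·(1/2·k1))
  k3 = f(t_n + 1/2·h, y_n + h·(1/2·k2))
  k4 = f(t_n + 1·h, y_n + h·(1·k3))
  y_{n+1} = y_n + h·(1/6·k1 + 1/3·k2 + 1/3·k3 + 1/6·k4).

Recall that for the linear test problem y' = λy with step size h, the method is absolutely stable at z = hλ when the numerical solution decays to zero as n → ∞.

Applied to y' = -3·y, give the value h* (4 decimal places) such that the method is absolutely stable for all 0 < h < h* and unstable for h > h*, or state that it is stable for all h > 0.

(-2.7853,0); λ=-3 ⇒ h* = 0.9284.

Set f=λy, z=hλ:
  order 4, 4-stage ⇒ R(z)=1+z+z^2/2+z^3/6+z^4/24
  (e.g. R(-0.83)=0.43893, |R|=0.43893)

Need |R(x)|<1, x<0.
x=-0.83: |R|=0.4389
|R(-2.93)|=1.2410 |R(-0.99)|=0.3784 |R(-0.68)|=0.5077
Bisect:
  x_lo=-3.6560 |R|=3.3266  x_hi=-0.0975 |R|=0.9071
  mid=-1.87672 |R|=0.29954 →hi
  mid=-2.76635 |R|=0.97181 →hi
  mid=-3.21116 |R|=1.85628 →lo
  mid=-2.98875 |R|=1.35267 →lo
  mid=-2.87755 |R|=1.14824 →lo
  mid=-2.82195 |R|=1.05669 →lo
  mid=-2.79415 |R|=1.01343 →lo
  mid=-2.78025 |R|=0.99242 →hi
  mid=-2.78720 |R|=1.00287 →lo
  mid=-2.78372 |R|=0.99763 →hi
  ...
  [-2.78546,-2.78524] ⇒ x*=-2.7853
So |R|<1 on (-2.7853, 0).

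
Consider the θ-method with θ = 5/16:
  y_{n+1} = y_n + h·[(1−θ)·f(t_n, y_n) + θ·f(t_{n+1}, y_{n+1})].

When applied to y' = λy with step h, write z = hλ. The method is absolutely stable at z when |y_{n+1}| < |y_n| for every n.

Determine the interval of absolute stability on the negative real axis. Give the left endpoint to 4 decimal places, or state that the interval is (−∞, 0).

Test eqn y'=λy, z=hλ:
  y_{n+1} = y_n + z·[11/16·y_n + 5/16·y_{n+1}] ⇒ (1 − 5/16z)y_{n+1} = (1 + 11/16z)y_n
  ⇒ R(z) = (1 + 11/16z)/(1 − 5/16z).

Need |R(x)|<1, x<0.
x=-0.34: |R|=0.6927
R=−1: 1+11/16x = −1+5/16x ⇒ -3/8x=2 ⇒ x=2/(-3/8)=-5.3333
Confirm numerically:
  x=-5.009: |R|=0.95259 <1
  x=-4.541: |R|=0.87717 <1
  x=-4.223: |R|=0.82050 <1
  x=-3.257: |R|=0.61412 <1
  x=-5.927: |R|=1.07805 >1
  x=-5.803: |R|=1.06260 >1
  x=-5.488: |R|=1.02136 >1
Interval (-5.3333, 0).

z∈(-5.3333,0).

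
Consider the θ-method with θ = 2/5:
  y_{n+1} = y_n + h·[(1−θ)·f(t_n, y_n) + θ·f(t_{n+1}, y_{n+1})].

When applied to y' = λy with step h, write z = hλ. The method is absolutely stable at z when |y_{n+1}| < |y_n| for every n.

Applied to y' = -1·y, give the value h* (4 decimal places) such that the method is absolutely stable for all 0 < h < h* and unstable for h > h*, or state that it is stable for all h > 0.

(-10.0000,0); λ=-1 ⇒ h* = (10)/1 = 10.0000.

Test eqn y'=λy, z=hλ:
  y_{n+1} = y_n + z·[3/5·y_n + 2/5·y_{n+1}] ⇒ (1 − 2/5z)y_{n+1} = (1 + 3/5z)y_n
  R(z) = (1 + 3/5z)/(1 − 2/5z).

Boundary: |R(x)|=1, x<0.
x=-0.8: |R|=0.3939
R=−1: 1+3/5x = −1+2/5x ⇒ -1/5x=2 ⇒ x=2/(-1/5)=-10.0000
Confirm numerically:
  x=-9.736: |R|=0.98921 <1
  x=-9.101: |R|=0.96125 <1
  x=-8.089: |R|=0.90976 <1
  x=-10.544: |R|=1.02085 >1
  x=-10.367: |R|=1.01426 >1
Stable set (-10.0000, 0).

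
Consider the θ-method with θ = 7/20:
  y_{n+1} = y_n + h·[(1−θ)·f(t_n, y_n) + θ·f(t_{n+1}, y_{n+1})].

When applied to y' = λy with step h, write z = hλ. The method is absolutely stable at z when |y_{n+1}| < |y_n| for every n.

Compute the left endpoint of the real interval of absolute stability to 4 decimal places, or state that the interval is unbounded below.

left endpoint -6.6667.

Set f=λy, z=hλ:
  y_{n+1} = y_n + z·[13/20·y_n + 7/20·y_{n+1}] ⇒ (1 − 7/20z)y_{n+1} = (1 + 13/20z)y_n
  Hence R(z) = (1 + 13/20z)/(1 − 7/20z).

Need |R(x)|<1, x<0.
x=-0.85: |R|=0.3449
R=−1: 1+13/20x = −1+7/20x ⇒ -3/10x=2 ⇒ x=2/(-3/10)=-6.6667
Confirm numerically:
  x=-5.173: |R|=0.84057 <1
  x=-5.135: |R|=0.83573 <1
  x=-3.304: |R|=0.53218 <1
  x=-2.788: |R|=0.41107 <1
  x=-6.691: |R|=1.00218 >1
  x=-6.690: |R|=1.00209 >1
Stable set (-6.6667, 0).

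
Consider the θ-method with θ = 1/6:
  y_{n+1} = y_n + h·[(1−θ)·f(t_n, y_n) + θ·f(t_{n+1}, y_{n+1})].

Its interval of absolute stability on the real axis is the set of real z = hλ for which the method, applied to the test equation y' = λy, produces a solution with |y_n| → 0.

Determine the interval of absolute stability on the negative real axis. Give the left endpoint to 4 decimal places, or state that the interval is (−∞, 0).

With y'=λy (z=hλ):
  y_{n+1} = y_n + z·[5/6·y_n + 1/6·y_{n+1}] ⇒ (1 − 1/6z)y_{n+1} = (1 + 5/6z)y_n
  ⇒ R(z) = (1 + 5/6z)/(1 − 1/6z).

Boundary: |R(x)|=1, x<0.
x=-0.41: |R|=0.6162
R=−1: 1+5/6x = −1+1/6x ⇒ -2/3x=2 ⇒ x=2/(-2/3)=-3.0000
Confirm numerically:
  x=-2.534: |R|=0.78158 <1
  x=-2.186: |R|=0.60225 <1
  x=-1.660: |R|=0.30026 <1
  x=-3.555: |R|=1.23234 >1
  x=-3.479: |R|=1.20213 >1
  x=-3.107: |R|=1.04700 >1
Interval (-3.0000, 0).

z∈(-3.0000,0).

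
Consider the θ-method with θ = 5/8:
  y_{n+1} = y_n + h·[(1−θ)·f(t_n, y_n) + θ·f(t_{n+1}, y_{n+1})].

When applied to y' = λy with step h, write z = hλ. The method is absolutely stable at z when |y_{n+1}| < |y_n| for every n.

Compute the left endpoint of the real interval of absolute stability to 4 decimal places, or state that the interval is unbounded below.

unbounded; (−∞, 0).

Set f=λy, z=hλ:
  y_{n+1} = y_n + z·[3/8·y_n + 5/8·y_{n+1}] ⇒ (1 − 5/8z)y_{n+1} = (1 + 3/8z)y_n
  ⇒ R(z) = (1 + 3/8z)/(1 − 5/8z).

Need |R(x)|<1, x<0.
x=-1.26: |R|=0.2951
x=-2: |R|=0.1111
x=-10: |R|=0.3793
x=-100: |R|=0.5748
θ=5/8≥1/2 ⇒ |1+3/8x|<|1−5/8x| ∀x<0 ⇒ unbounded interval.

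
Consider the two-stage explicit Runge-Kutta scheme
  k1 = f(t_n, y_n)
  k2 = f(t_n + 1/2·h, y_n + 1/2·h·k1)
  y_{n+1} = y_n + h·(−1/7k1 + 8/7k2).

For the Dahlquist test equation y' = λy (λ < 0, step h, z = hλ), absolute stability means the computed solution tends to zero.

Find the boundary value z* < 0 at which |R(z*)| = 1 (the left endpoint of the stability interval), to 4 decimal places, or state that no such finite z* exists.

left endpoint -1.7500.

On y'=λy, z=hλ:
  k1=λy_n ⇒ h·k1=z·y_n;  k2=λ(1+1/2z)y_n ⇒ h·k2=z(1+1/2z)y_n
  y_{n+1}/y_n = 1 − 1/7z + 8/7z(1+1/2z) = 1 + z + 4/7z²
  ⇒ R(z) = 1 + z + 4/7z².

Boundary: |R(x)|=1, x<0.
x=-1.56: |R|=0.8306
R=1: x+4/7x²=0 ⇒ x=−7/4=-1.7500; min R=1−1/(4·4/7)=0.5625>−1
Confirm numerically:
  x=-1.679: |R|=0.93188 <1
  x=-1.316: |R|=0.67363 <1
  x=-0.983: |R|=0.56917 <1
  x=-0.959: |R|=0.56653 <1
  x=-2.230: |R|=1.61166 >1
  x=-2.220: |R|=1.59623 >1
  x=-2.092: |R|=1.40884 >1
Interval (-1.7500, 0).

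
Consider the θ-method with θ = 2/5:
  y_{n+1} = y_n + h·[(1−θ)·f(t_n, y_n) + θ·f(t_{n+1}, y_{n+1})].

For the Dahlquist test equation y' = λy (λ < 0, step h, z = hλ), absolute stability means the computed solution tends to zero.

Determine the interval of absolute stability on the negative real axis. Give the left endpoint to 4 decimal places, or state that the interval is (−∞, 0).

z∈(-10.0000,0).

On y'=λy, z=hλ:
  y_{n+1} = y_n + z·[3/5·y_n + 2/5·y_{n+1}] ⇒ (1 − 2/5z)y_{n+1} = (1 + 3/5z)y_n
  R(z) = (1 + 3/5z)/(1 − 2/5z).

Find x<0 with |R(x)|<1.
x=-1.39: |R|=0.1067
R=−1: 1+3/5x = −1+2/5x ⇒ -1/5x=2 ⇒ x=2/(-1/5)=-10.0000
Confirm numerically:
  x=-9.900: |R|=0.99597 <1
  x=-9.305: |R|=0.97056 <1
  x=-8.307: |R|=0.92167 <1
  x=-7.848: |R|=0.89602 <1
  x=-10.564: |R|=1.02159 >1
  x=-10.554: |R|=1.02122 >1
  x=-10.083: |R|=1.00330 >1
So |R|<1 on (-10.0000, 0).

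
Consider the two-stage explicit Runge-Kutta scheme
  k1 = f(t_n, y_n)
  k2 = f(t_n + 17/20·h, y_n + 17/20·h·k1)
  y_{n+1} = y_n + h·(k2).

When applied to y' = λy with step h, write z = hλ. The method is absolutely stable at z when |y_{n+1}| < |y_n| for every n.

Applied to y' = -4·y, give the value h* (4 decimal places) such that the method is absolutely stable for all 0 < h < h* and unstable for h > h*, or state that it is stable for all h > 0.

Set f=λy, z=hλ:
  k1=λy_n ⇒ h·k1=z·y_n;  k2=λ(1+17/20z)y_n ⇒ h·k2=z(1+17/20z)y_n
  y_{n+1}/y_n = 1 + z(1+17/20z) = 1 + z + 17/20z²
  ⇒ R(z) = 1 + z + 17/20z².

Boundary: |R(x)|=1, x<0.
x=-1.05: |R|=0.8871
R=1: x+17/20x²=0 ⇒ x=−20/17=-1.1765; min R=1−1/(4·17/20)=0.7059>−1
Confirm numerically:
  x=-1.008: |R|=0.85565 <1
  x=-0.985: |R|=0.83969 <1
  x=-0.834: |R|=0.75722 <1
  x=-0.804: |R|=0.74545 <1
  x=-1.393: |R|=1.25638 >1
  x=-1.327: |R|=1.16979 >1
So |R|<1 on (-1.1765, 0).

(-1.1765,0); λ=-4 ⇒ h* = (20/17)/4 = 0.2941.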